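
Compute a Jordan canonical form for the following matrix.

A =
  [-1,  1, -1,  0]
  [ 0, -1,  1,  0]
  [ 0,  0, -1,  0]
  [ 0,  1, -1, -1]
J_3(-1) ⊕ J_1(-1)

The characteristic polynomial is
  det(x·I − A) = x^4 + 4*x^3 + 6*x^2 + 4*x + 1 = (x + 1)^4

Eigenvalues and multiplicities (the geometric multiplicity of λ is n − rank(A − λI), which equals the number of Jordan blocks for λ):
  λ = -1: algebraic multiplicity = 4, geometric multiplicity = 2

Determining the block sizes for each eigenvalue:
  λ = -1: with am = 4 and gm = 2, the partition is not yet determined (e.g. several partitions of 4 into 2 parts exist). Let N = A − (-1)·I. Computing rank(N^1) = 2, rank(N^2) = 1, rank(N^3) = 0; the number of blocks of size ≥ j is rank(N^{j−1}) − rank(N^j), giving [2, 1, 1]. So we have 1 block(s) of size 3, 1 block(s) of size 1 → block sizes [3, 1]

Assembling the blocks gives a Jordan form
J =
  [-1,  1,  0,  0]
  [ 0, -1,  1,  0]
  [ 0,  0, -1,  0]
  [ 0,  0,  0, -1]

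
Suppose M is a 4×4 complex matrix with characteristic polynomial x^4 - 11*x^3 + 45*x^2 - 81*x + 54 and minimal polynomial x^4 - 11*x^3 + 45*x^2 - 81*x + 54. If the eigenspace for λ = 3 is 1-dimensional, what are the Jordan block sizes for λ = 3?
Block sizes for λ = 3: [3]

Step 1 — from the characteristic polynomial, algebraic multiplicity of λ = 3 is 3. From dim ker(M − (3)·I) = 1, there are exactly 1 Jordan blocks for λ = 3.
Step 2 — from the minimal polynomial, the factor (x − 3)^3 tells us the largest block for λ = 3 has size 3.
Step 3 — with total size 3, 1 blocks, and largest block 3, the block sizes (in nonincreasing order) are [3].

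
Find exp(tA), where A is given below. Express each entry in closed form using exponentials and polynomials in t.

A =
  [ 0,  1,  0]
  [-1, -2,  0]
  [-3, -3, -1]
e^{tA} =
  [t*exp(-t) + exp(-t), t*exp(-t), 0]
  [-t*exp(-t), -t*exp(-t) + exp(-t), 0]
  [-3*t*exp(-t), -3*t*exp(-t), exp(-t)]

Strategy: write A = P · J · P⁻¹ where J is a Jordan canonical form, so e^{tA} = P · e^{tJ} · P⁻¹, and e^{tJ} can be computed block-by-block.

A has Jordan form
J =
  [-1,  1,  0]
  [ 0, -1,  0]
  [ 0,  0, -1]
(up to reordering of blocks).

Per-block formulas:
  For a 2×2 Jordan block J_2(-1): exp(t · J_2(-1)) = e^(-1t)·(I + t·N), where N is the 2×2 nilpotent shift.
  For a 1×1 block at λ = -1: exp(t · [-1]) = [e^(-1t)].

After assembling e^{tJ} and conjugating by P, we get:

e^{tA} =
  [t*exp(-t) + exp(-t), t*exp(-t), 0]
  [-t*exp(-t), -t*exp(-t) + exp(-t), 0]
  [-3*t*exp(-t), -3*t*exp(-t), exp(-t)]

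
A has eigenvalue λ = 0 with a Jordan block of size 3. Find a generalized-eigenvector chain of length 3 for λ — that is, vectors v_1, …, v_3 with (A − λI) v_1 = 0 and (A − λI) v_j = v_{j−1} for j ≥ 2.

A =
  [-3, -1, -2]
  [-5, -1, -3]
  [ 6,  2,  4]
A Jordan chain for λ = 0 of length 3:
v_1 = (2, 2, -4)ᵀ
v_2 = (-3, -5, 6)ᵀ
v_3 = (1, 0, 0)ᵀ

Let N = A − (0)·I. We want v_3 with N^3 v_3 = 0 but N^2 v_3 ≠ 0; then v_{j-1} := N · v_j for j = 3, …, 2.

Pick v_3 = (1, 0, 0)ᵀ.
Then v_2 = N · v_3 = (-3, -5, 6)ᵀ.
Then v_1 = N · v_2 = (2, 2, -4)ᵀ.

Sanity check: (A − (0)·I) v_1 = (0, 0, 0)ᵀ = 0. ✓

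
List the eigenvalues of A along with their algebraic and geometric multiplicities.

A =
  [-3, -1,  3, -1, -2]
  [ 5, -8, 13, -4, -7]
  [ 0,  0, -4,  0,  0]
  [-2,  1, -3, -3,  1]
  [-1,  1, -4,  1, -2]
λ = -4: alg = 5, geom = 2

Step 1 — factor the characteristic polynomial to read off the algebraic multiplicities:
  χ_A(x) = (x + 4)^5

Step 2 — compute geometric multiplicities via the rank-nullity identity g(λ) = n − rank(A − λI):
  rank(A − (-4)·I) = 3, so dim ker(A − (-4)·I) = n − 3 = 2

Summary:
  λ = -4: algebraic multiplicity = 5, geometric multiplicity = 2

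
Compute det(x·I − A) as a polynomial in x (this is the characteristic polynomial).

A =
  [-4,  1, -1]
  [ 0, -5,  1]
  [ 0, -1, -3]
x^3 + 12*x^2 + 48*x + 64

Expanding det(x·I − A) (e.g. by cofactor expansion or by noting that A is similar to its Jordan form J, which has the same characteristic polynomial as A) gives
  χ_A(x) = x^3 + 12*x^2 + 48*x + 64
which factors as (x + 4)^3. The eigenvalues (with algebraic multiplicities) are λ = -4 with multiplicity 3.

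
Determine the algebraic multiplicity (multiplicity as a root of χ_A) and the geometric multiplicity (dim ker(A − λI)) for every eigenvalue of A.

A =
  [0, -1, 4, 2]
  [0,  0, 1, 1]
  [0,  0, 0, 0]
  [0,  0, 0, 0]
λ = 0: alg = 4, geom = 2

Step 1 — factor the characteristic polynomial to read off the algebraic multiplicities:
  χ_A(x) = x^4

Step 2 — compute geometric multiplicities via the rank-nullity identity g(λ) = n − rank(A − λI):
  rank(A − (0)·I) = 2, so dim ker(A − (0)·I) = n − 2 = 2

Summary:
  λ = 0: algebraic multiplicity = 4, geometric multiplicity = 2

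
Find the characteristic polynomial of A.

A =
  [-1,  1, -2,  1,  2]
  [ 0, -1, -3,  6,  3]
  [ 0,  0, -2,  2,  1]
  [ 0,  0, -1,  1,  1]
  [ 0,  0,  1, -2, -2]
x^5 + 5*x^4 + 10*x^3 + 10*x^2 + 5*x + 1

Expanding det(x·I − A) (e.g. by cofactor expansion or by noting that A is similar to its Jordan form J, which has the same characteristic polynomial as A) gives
  χ_A(x) = x^5 + 5*x^4 + 10*x^3 + 10*x^2 + 5*x + 1
which factors as (x + 1)^5. The eigenvalues (with algebraic multiplicities) are λ = -1 with multiplicity 5.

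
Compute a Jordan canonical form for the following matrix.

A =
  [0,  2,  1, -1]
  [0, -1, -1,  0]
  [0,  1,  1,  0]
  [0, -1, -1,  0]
J_2(0) ⊕ J_2(0)

The characteristic polynomial is
  det(x·I − A) = x^4

Eigenvalues and multiplicities (the geometric multiplicity of λ is n − rank(A − λI), which equals the number of Jordan blocks for λ):
  λ = 0: algebraic multiplicity = 4, geometric multiplicity = 2

Determining the block sizes for each eigenvalue:
  λ = 0: with am = 4 and gm = 2, the partition is not yet determined (e.g. several partitions of 4 into 2 parts exist). Let N = A − (0)·I. Computing rank(N^1) = 2, rank(N^2) = 0; the number of blocks of size ≥ j is rank(N^{j−1}) − rank(N^j), giving [2, 2]. So we have 2 block(s) of size 2 → block sizes [2, 2]

Assembling the blocks gives a Jordan form
J =
  [0, 1, 0, 0]
  [0, 0, 0, 0]
  [0, 0, 0, 1]
  [0, 0, 0, 0]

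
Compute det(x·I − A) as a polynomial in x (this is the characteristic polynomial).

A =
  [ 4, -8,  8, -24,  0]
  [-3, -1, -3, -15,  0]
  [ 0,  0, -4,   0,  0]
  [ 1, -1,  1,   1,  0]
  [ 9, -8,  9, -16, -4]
x^5 + 4*x^4 - 32*x^3 - 128*x^2 + 256*x + 1024

Expanding det(x·I − A) (e.g. by cofactor expansion or by noting that A is similar to its Jordan form J, which has the same characteristic polynomial as A) gives
  χ_A(x) = x^5 + 4*x^4 - 32*x^3 - 128*x^2 + 256*x + 1024
which factors as (x - 4)^2*(x + 4)^3. The eigenvalues (with algebraic multiplicities) are λ = -4 with multiplicity 3, λ = 4 with multiplicity 2.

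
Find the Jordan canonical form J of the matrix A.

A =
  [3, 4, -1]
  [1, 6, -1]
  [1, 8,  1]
J_1(2) ⊕ J_2(4)

The characteristic polynomial is
  det(x·I − A) = x^3 - 10*x^2 + 32*x - 32 = (x - 4)^2*(x - 2)

Eigenvalues and multiplicities (the geometric multiplicity of λ is n − rank(A − λI), which equals the number of Jordan blocks for λ):
  λ = 2: algebraic multiplicity = 1, geometric multiplicity = 1
  λ = 4: algebraic multiplicity = 2, geometric multiplicity = 1

Determining the block sizes for each eigenvalue:
  λ = 2: one block (gm = 1), so the single block has size am = 1 → block sizes [1]
  λ = 4: one block (gm = 1), so the single block has size am = 2 → block sizes [2]

Assembling the blocks gives a Jordan form
J =
  [2, 0, 0]
  [0, 4, 1]
  [0, 0, 4]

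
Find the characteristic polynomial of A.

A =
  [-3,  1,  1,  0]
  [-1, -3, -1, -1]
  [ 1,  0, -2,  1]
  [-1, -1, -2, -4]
x^4 + 12*x^3 + 54*x^2 + 108*x + 81

Expanding det(x·I − A) (e.g. by cofactor expansion or by noting that A is similar to its Jordan form J, which has the same characteristic polynomial as A) gives
  χ_A(x) = x^4 + 12*x^3 + 54*x^2 + 108*x + 81
which factors as (x + 3)^4. The eigenvalues (with algebraic multiplicities) are λ = -3 with multiplicity 4.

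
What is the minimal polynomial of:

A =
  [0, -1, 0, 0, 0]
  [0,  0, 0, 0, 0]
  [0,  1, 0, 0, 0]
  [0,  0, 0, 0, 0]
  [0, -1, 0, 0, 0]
x^2

The characteristic polynomial is χ_A(x) = x^5, so the eigenvalues are known. The minimal polynomial is
  m_A(x) = Π_λ (x − λ)^{k_λ}
where k_λ is the size of the *largest* Jordan block for λ (equivalently, the smallest k with (A − λI)^k v = 0 for every generalised eigenvector v of λ).

  λ = 0: largest Jordan block has size 2, contributing (x − 0)^2

So m_A(x) = x^2 = x^2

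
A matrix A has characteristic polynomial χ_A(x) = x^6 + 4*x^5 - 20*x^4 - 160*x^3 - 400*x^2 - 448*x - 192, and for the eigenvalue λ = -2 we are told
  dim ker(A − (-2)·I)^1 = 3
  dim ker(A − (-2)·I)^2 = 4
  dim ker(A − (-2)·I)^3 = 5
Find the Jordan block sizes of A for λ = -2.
Block sizes for λ = -2: [3, 1, 1]

From the dimensions of kernels of powers, the number of Jordan blocks of size at least j is d_j − d_{j−1} where d_j = dim ker(N^j) (with d_0 = 0). Computing the differences gives [3, 1, 1].
The number of blocks of size exactly k is (#blocks of size ≥ k) − (#blocks of size ≥ k + 1), so the partition is: 2 block(s) of size 1, 1 block(s) of size 3.
In nonincreasing order the block sizes are [3, 1, 1].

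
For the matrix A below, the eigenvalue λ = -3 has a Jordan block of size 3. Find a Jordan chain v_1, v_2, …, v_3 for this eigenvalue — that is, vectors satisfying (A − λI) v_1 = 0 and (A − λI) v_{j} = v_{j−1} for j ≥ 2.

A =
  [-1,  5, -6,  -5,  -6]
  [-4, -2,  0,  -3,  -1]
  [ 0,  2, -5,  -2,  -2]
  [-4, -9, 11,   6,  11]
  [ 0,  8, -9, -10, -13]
A Jordan chain for λ = -3 of length 3:
v_1 = (4, 0, 0, -8, 8)ᵀ
v_2 = (2, -4, 0, -4, 0)ᵀ
v_3 = (1, 0, 0, 0, 0)ᵀ

Let N = A − (-3)·I. We want v_3 with N^3 v_3 = 0 but N^2 v_3 ≠ 0; then v_{j-1} := N · v_j for j = 3, …, 2.

Pick v_3 = (1, 0, 0, 0, 0)ᵀ.
Then v_2 = N · v_3 = (2, -4, 0, -4, 0)ᵀ.
Then v_1 = N · v_2 = (4, 0, 0, -8, 8)ᵀ.

Sanity check: (A − (-3)·I) v_1 = (0, 0, 0, 0, 0)ᵀ = 0. ✓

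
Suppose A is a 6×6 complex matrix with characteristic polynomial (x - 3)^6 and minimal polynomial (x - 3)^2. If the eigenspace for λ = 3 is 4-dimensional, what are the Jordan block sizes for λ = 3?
Block sizes for λ = 3: [2, 2, 1, 1]

Step 1 — from the characteristic polynomial, algebraic multiplicity of λ = 3 is 6. From dim ker(A − (3)·I) = 4, there are exactly 4 Jordan blocks for λ = 3.
Step 2 — from the minimal polynomial, the factor (x − 3)^2 tells us the largest block for λ = 3 has size 2.
Step 3 — with total size 6, 4 blocks, and largest block 2, the block sizes (in nonincreasing order) are [2, 2, 1, 1].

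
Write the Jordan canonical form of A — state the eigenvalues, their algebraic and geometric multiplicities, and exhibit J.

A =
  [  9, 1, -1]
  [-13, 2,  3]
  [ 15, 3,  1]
J_3(4)

The characteristic polynomial is
  det(x·I − A) = x^3 - 12*x^2 + 48*x - 64 = (x - 4)^3

Eigenvalues and multiplicities (the geometric multiplicity of λ is n − rank(A − λI), which equals the number of Jordan blocks for λ):
  λ = 4: algebraic multiplicity = 3, geometric multiplicity = 1

Determining the block sizes for each eigenvalue:
  λ = 4: one block (gm = 1), so the single block has size am = 3 → block sizes [3]

Assembling the blocks gives a Jordan form
J =
  [4, 1, 0]
  [0, 4, 1]
  [0, 0, 4]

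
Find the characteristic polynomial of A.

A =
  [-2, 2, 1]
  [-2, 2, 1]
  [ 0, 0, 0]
x^3

Expanding det(x·I − A) (e.g. by cofactor expansion or by noting that A is similar to its Jordan form J, which has the same characteristic polynomial as A) gives
  χ_A(x) = x^3
which factors as x^3. The eigenvalues (with algebraic multiplicities) are λ = 0 with multiplicity 3.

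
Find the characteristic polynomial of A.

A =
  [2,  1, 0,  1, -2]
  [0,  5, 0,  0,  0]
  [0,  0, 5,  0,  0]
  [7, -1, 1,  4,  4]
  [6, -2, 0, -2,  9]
x^5 - 25*x^4 + 250*x^3 - 1250*x^2 + 3125*x - 3125

Expanding det(x·I − A) (e.g. by cofactor expansion or by noting that A is similar to its Jordan form J, which has the same characteristic polynomial as A) gives
  χ_A(x) = x^5 - 25*x^4 + 250*x^3 - 1250*x^2 + 3125*x - 3125
which factors as (x - 5)^5. The eigenvalues (with algebraic multiplicities) are λ = 5 with multiplicity 5.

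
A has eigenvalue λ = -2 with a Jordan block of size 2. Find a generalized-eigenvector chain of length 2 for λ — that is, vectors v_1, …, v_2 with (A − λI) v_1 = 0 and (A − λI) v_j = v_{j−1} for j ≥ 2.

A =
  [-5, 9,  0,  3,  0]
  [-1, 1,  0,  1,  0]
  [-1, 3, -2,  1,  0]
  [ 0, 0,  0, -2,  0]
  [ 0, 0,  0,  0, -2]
A Jordan chain for λ = -2 of length 2:
v_1 = (-3, -1, -1, 0, 0)ᵀ
v_2 = (1, 0, 0, 0, 0)ᵀ

Let N = A − (-2)·I. We want v_2 with N^2 v_2 = 0 but N^1 v_2 ≠ 0; then v_{j-1} := N · v_j for j = 2, …, 2.

Pick v_2 = (1, 0, 0, 0, 0)ᵀ.
Then v_1 = N · v_2 = (-3, -1, -1, 0, 0)ᵀ.

Sanity check: (A − (-2)·I) v_1 = (0, 0, 0, 0, 0)ᵀ = 0. ✓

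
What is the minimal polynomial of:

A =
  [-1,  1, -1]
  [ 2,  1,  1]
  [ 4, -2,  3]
x^3 - 3*x^2 + 3*x - 1

The characteristic polynomial is χ_A(x) = (x - 1)^3, so the eigenvalues are known. The minimal polynomial is
  m_A(x) = Π_λ (x − λ)^{k_λ}
where k_λ is the size of the *largest* Jordan block for λ (equivalently, the smallest k with (A − λI)^k v = 0 for every generalised eigenvector v of λ).

  λ = 1: largest Jordan block has size 3, contributing (x − 1)^3

So m_A(x) = (x - 1)^3 = x^3 - 3*x^2 + 3*x - 1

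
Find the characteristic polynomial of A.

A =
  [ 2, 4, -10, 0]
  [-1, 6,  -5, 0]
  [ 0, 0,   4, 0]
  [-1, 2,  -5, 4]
x^4 - 16*x^3 + 96*x^2 - 256*x + 256

Expanding det(x·I − A) (e.g. by cofactor expansion or by noting that A is similar to its Jordan form J, which has the same characteristic polynomial as A) gives
  χ_A(x) = x^4 - 16*x^3 + 96*x^2 - 256*x + 256
which factors as (x - 4)^4. The eigenvalues (with algebraic multiplicities) are λ = 4 with multiplicity 4.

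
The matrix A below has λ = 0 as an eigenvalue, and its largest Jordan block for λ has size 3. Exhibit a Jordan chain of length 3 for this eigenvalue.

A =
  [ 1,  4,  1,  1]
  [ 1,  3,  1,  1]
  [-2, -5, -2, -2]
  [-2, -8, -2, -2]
A Jordan chain for λ = 0 of length 3:
v_1 = (1, 0, 1, -2)ᵀ
v_2 = (1, 1, -2, -2)ᵀ
v_3 = (1, 0, 0, 0)ᵀ

Let N = A − (0)·I. We want v_3 with N^3 v_3 = 0 but N^2 v_3 ≠ 0; then v_{j-1} := N · v_j for j = 3, …, 2.

Pick v_3 = (1, 0, 0, 0)ᵀ.
Then v_2 = N · v_3 = (1, 1, -2, -2)ᵀ.
Then v_1 = N · v_2 = (1, 0, 1, -2)ᵀ.

Sanity check: (A − (0)·I) v_1 = (0, 0, 0, 0)ᵀ = 0. ✓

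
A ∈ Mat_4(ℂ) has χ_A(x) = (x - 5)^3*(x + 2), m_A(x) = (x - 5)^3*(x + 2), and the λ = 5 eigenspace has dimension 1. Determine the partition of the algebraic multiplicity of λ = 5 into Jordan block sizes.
Block sizes for λ = 5: [3]

Step 1 — from the characteristic polynomial, algebraic multiplicity of λ = 5 is 3. From dim ker(A − (5)·I) = 1, there are exactly 1 Jordan blocks for λ = 5.
Step 2 — from the minimal polynomial, the factor (x − 5)^3 tells us the largest block for λ = 5 has size 3.
Step 3 — with total size 3, 1 blocks, and largest block 3, the block sizes (in nonincreasing order) are [3].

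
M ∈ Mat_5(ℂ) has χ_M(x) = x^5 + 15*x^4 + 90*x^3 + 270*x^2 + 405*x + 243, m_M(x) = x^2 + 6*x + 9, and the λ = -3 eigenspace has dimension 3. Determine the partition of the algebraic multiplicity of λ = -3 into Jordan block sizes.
Block sizes for λ = -3: [2, 2, 1]

Step 1 — from the characteristic polynomial, algebraic multiplicity of λ = -3 is 5. From dim ker(M − (-3)·I) = 3, there are exactly 3 Jordan blocks for λ = -3.
Step 2 — from the minimal polynomial, the factor (x + 3)^2 tells us the largest block for λ = -3 has size 2.
Step 3 — with total size 5, 3 blocks, and largest block 2, the block sizes (in nonincreasing order) are [2, 2, 1].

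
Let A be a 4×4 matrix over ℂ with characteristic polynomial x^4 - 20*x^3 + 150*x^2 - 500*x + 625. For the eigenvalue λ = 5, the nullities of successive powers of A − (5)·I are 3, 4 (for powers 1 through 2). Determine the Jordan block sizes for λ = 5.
Block sizes for λ = 5: [2, 1, 1]

From the dimensions of kernels of powers, the number of Jordan blocks of size at least j is d_j − d_{j−1} where d_j = dim ker(N^j) (with d_0 = 0). Computing the differences gives [3, 1].
The number of blocks of size exactly k is (#blocks of size ≥ k) − (#blocks of size ≥ k + 1), so the partition is: 2 block(s) of size 1, 1 block(s) of size 2.
In nonincreasing order the block sizes are [2, 1, 1].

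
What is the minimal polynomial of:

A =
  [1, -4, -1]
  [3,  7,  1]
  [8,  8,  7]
x^3 - 15*x^2 + 75*x - 125

The characteristic polynomial is χ_A(x) = (x - 5)^3, so the eigenvalues are known. The minimal polynomial is
  m_A(x) = Π_λ (x − λ)^{k_λ}
where k_λ is the size of the *largest* Jordan block for λ (equivalently, the smallest k with (A − λI)^k v = 0 for every generalised eigenvector v of λ).

  λ = 5: largest Jordan block has size 3, contributing (x − 5)^3

So m_A(x) = (x - 5)^3 = x^3 - 15*x^2 + 75*x - 125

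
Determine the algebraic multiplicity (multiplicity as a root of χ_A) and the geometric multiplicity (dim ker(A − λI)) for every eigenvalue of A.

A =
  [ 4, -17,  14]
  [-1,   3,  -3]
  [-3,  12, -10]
λ = -1: alg = 3, geom = 1

Step 1 — factor the characteristic polynomial to read off the algebraic multiplicities:
  χ_A(x) = (x + 1)^3

Step 2 — compute geometric multiplicities via the rank-nullity identity g(λ) = n − rank(A − λI):
  rank(A − (-1)·I) = 2, so dim ker(A − (-1)·I) = n − 2 = 1

Summary:
  λ = -1: algebraic multiplicity = 3, geometric multiplicity = 1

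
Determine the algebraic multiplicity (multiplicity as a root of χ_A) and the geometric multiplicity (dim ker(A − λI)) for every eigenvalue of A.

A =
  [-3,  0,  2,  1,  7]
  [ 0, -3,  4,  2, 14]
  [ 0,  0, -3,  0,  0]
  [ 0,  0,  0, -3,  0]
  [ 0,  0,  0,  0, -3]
λ = -3: alg = 5, geom = 4

Step 1 — factor the characteristic polynomial to read off the algebraic multiplicities:
  χ_A(x) = (x + 3)^5

Step 2 — compute geometric multiplicities via the rank-nullity identity g(λ) = n − rank(A − λI):
  rank(A − (-3)·I) = 1, so dim ker(A − (-3)·I) = n − 1 = 4

Summary:
  λ = -3: algebraic multiplicity = 5, geometric multiplicity = 4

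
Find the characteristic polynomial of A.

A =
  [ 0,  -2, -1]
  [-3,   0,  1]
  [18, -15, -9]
x^3 + 9*x^2 + 27*x + 27

Expanding det(x·I − A) (e.g. by cofactor expansion or by noting that A is similar to its Jordan form J, which has the same characteristic polynomial as A) gives
  χ_A(x) = x^3 + 9*x^2 + 27*x + 27
which factors as (x + 3)^3. The eigenvalues (with algebraic multiplicities) are λ = -3 with multiplicity 3.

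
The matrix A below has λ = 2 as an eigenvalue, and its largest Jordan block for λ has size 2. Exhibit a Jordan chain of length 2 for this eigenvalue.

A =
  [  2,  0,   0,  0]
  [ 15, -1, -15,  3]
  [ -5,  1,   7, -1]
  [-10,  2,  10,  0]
A Jordan chain for λ = 2 of length 2:
v_1 = (0, 15, -5, -10)ᵀ
v_2 = (1, 0, 0, 0)ᵀ

Let N = A − (2)·I. We want v_2 with N^2 v_2 = 0 but N^1 v_2 ≠ 0; then v_{j-1} := N · v_j for j = 2, …, 2.

Pick v_2 = (1, 0, 0, 0)ᵀ.
Then v_1 = N · v_2 = (0, 15, -5, -10)ᵀ.

Sanity check: (A − (2)·I) v_1 = (0, 0, 0, 0)ᵀ = 0. ✓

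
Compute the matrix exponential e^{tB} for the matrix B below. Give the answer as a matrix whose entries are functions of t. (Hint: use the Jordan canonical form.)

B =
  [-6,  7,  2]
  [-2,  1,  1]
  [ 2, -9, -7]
e^{tB} =
  [-3*t^2*exp(-4*t) - 2*t*exp(-4*t) + exp(-4*t), 3*t^2*exp(-4*t)/2 + 7*t*exp(-4*t), -3*t^2*exp(-4*t)/2 + 2*t*exp(-4*t)]
  [-2*t^2*exp(-4*t) - 2*t*exp(-4*t), t^2*exp(-4*t) + 5*t*exp(-4*t) + exp(-4*t), -t^2*exp(-4*t) + t*exp(-4*t)]
  [4*t^2*exp(-4*t) + 2*t*exp(-4*t), -2*t^2*exp(-4*t) - 9*t*exp(-4*t), 2*t^2*exp(-4*t) - 3*t*exp(-4*t) + exp(-4*t)]

Strategy: write B = P · J · P⁻¹ where J is a Jordan canonical form, so e^{tB} = P · e^{tJ} · P⁻¹, and e^{tJ} can be computed block-by-block.

B has Jordan form
J =
  [-4,  1,  0]
  [ 0, -4,  1]
  [ 0,  0, -4]
(up to reordering of blocks).

Per-block formulas:
  For a 3×3 Jordan block J_3(-4): exp(t · J_3(-4)) = e^(-4t)·(I + t·N + (t^2/2)·N^2), where N is the 3×3 nilpotent shift.

After assembling e^{tJ} and conjugating by P, we get:

e^{tB} =
  [-3*t^2*exp(-4*t) - 2*t*exp(-4*t) + exp(-4*t), 3*t^2*exp(-4*t)/2 + 7*t*exp(-4*t), -3*t^2*exp(-4*t)/2 + 2*t*exp(-4*t)]
  [-2*t^2*exp(-4*t) - 2*t*exp(-4*t), t^2*exp(-4*t) + 5*t*exp(-4*t) + exp(-4*t), -t^2*exp(-4*t) + t*exp(-4*t)]
  [4*t^2*exp(-4*t) + 2*t*exp(-4*t), -2*t^2*exp(-4*t) - 9*t*exp(-4*t), 2*t^2*exp(-4*t) - 3*t*exp(-4*t) + exp(-4*t)]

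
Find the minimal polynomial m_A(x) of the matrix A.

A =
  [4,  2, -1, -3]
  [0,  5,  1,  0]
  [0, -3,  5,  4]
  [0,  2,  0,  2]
x^3 - 12*x^2 + 48*x - 64

The characteristic polynomial is χ_A(x) = (x - 4)^4, so the eigenvalues are known. The minimal polynomial is
  m_A(x) = Π_λ (x − λ)^{k_λ}
where k_λ is the size of the *largest* Jordan block for λ (equivalently, the smallest k with (A − λI)^k v = 0 for every generalised eigenvector v of λ).

  λ = 4: largest Jordan block has size 3, contributing (x − 4)^3

So m_A(x) = (x - 4)^3 = x^3 - 12*x^2 + 48*x - 64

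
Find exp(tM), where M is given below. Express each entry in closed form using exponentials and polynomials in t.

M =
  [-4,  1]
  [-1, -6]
e^{tM} =
  [t*exp(-5*t) + exp(-5*t), t*exp(-5*t)]
  [-t*exp(-5*t), -t*exp(-5*t) + exp(-5*t)]

Strategy: write M = P · J · P⁻¹ where J is a Jordan canonical form, so e^{tM} = P · e^{tJ} · P⁻¹, and e^{tJ} can be computed block-by-block.

M has Jordan form
J =
  [-5,  1]
  [ 0, -5]
(up to reordering of blocks).

Per-block formulas:
  For a 2×2 Jordan block J_2(-5): exp(t · J_2(-5)) = e^(-5t)·(I + t·N), where N is the 2×2 nilpotent shift.

After assembling e^{tJ} and conjugating by P, we get:

e^{tM} =
  [t*exp(-5*t) + exp(-5*t), t*exp(-5*t)]
  [-t*exp(-5*t), -t*exp(-5*t) + exp(-5*t)]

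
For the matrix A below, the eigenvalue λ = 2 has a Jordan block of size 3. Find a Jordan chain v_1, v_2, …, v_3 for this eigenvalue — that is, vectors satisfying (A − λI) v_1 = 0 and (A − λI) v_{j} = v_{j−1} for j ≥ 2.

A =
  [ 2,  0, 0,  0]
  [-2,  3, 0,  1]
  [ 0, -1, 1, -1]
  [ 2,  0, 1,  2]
A Jordan chain for λ = 2 of length 3:
v_1 = (0, 1, 0, -1)ᵀ
v_2 = (0, 1, -1, 0)ᵀ
v_3 = (0, 1, 0, 0)ᵀ

Let N = A − (2)·I. We want v_3 with N^3 v_3 = 0 but N^2 v_3 ≠ 0; then v_{j-1} := N · v_j for j = 3, …, 2.

Pick v_3 = (0, 1, 0, 0)ᵀ.
Then v_2 = N · v_3 = (0, 1, -1, 0)ᵀ.
Then v_1 = N · v_2 = (0, 1, 0, -1)ᵀ.

Sanity check: (A − (2)·I) v_1 = (0, 0, 0, 0)ᵀ = 0. ✓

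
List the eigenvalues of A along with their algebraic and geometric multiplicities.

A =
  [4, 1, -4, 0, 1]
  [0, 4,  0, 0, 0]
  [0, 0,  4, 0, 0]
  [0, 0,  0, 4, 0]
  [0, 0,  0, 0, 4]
λ = 4: alg = 5, geom = 4

Step 1 — factor the characteristic polynomial to read off the algebraic multiplicities:
  χ_A(x) = (x - 4)^5

Step 2 — compute geometric multiplicities via the rank-nullity identity g(λ) = n − rank(A − λI):
  rank(A − (4)·I) = 1, so dim ker(A − (4)·I) = n − 1 = 4

Summary:
  λ = 4: algebraic multiplicity = 5, geometric multiplicity = 4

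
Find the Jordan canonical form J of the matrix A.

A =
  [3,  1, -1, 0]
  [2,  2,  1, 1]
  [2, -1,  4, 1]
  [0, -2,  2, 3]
J_2(3) ⊕ J_2(3)

The characteristic polynomial is
  det(x·I − A) = x^4 - 12*x^3 + 54*x^2 - 108*x + 81 = (x - 3)^4

Eigenvalues and multiplicities (the geometric multiplicity of λ is n − rank(A − λI), which equals the number of Jordan blocks for λ):
  λ = 3: algebraic multiplicity = 4, geometric multiplicity = 2

Determining the block sizes for each eigenvalue:
  λ = 3: with am = 4 and gm = 2, the partition is not yet determined (e.g. several partitions of 4 into 2 parts exist). Let N = A − (3)·I. Computing rank(N^1) = 2, rank(N^2) = 0; the number of blocks of size ≥ j is rank(N^{j−1}) − rank(N^j), giving [2, 2]. So we have 2 block(s) of size 2 → block sizes [2, 2]

Assembling the blocks gives a Jordan form
J =
  [3, 1, 0, 0]
  [0, 3, 0, 0]
  [0, 0, 3, 1]
  [0, 0, 0, 3]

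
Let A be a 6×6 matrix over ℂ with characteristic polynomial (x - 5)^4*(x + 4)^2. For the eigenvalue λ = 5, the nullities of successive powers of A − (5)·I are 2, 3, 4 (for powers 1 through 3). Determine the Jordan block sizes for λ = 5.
Block sizes for λ = 5: [3, 1]

From the dimensions of kernels of powers, the number of Jordan blocks of size at least j is d_j − d_{j−1} where d_j = dim ker(N^j) (with d_0 = 0). Computing the differences gives [2, 1, 1].
The number of blocks of size exactly k is (#blocks of size ≥ k) − (#blocks of size ≥ k + 1), so the partition is: 1 block(s) of size 1, 1 block(s) of size 3.
In nonincreasing order the block sizes are [3, 1].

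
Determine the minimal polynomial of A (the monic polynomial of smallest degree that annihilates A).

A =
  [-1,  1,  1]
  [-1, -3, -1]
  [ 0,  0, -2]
x^2 + 4*x + 4

The characteristic polynomial is χ_A(x) = (x + 2)^3, so the eigenvalues are known. The minimal polynomial is
  m_A(x) = Π_λ (x − λ)^{k_λ}
where k_λ is the size of the *largest* Jordan block for λ (equivalently, the smallest k with (A − λI)^k v = 0 for every generalised eigenvector v of λ).

  λ = -2: largest Jordan block has size 2, contributing (x + 2)^2

So m_A(x) = (x + 2)^2 = x^2 + 4*x + 4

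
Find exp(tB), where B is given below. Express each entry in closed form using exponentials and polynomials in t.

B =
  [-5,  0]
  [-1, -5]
e^{tB} =
  [exp(-5*t), 0]
  [-t*exp(-5*t), exp(-5*t)]

Strategy: write B = P · J · P⁻¹ where J is a Jordan canonical form, so e^{tB} = P · e^{tJ} · P⁻¹, and e^{tJ} can be computed block-by-block.

B has Jordan form
J =
  [-5,  1]
  [ 0, -5]
(up to reordering of blocks).

Per-block formulas:
  For a 2×2 Jordan block J_2(-5): exp(t · J_2(-5)) = e^(-5t)·(I + t·N), where N is the 2×2 nilpotent shift.

After assembling e^{tJ} and conjugating by P, we get:

e^{tB} =
  [exp(-5*t), 0]
  [-t*exp(-5*t), exp(-5*t)]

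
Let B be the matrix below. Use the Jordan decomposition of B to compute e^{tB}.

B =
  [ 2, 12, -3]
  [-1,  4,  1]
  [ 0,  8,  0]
e^{tB} =
  [-6*t^2*exp(2*t) + exp(2*t), 12*t*exp(2*t), 9*t^2*exp(2*t) - 3*t*exp(2*t)]
  [-t^2*exp(2*t) - t*exp(2*t), 2*t*exp(2*t) + exp(2*t), 3*t^2*exp(2*t)/2 + t*exp(2*t)]
  [-4*t^2*exp(2*t), 8*t*exp(2*t), 6*t^2*exp(2*t) - 2*t*exp(2*t) + exp(2*t)]

Strategy: write B = P · J · P⁻¹ where J is a Jordan canonical form, so e^{tB} = P · e^{tJ} · P⁻¹, and e^{tJ} can be computed block-by-block.

B has Jordan form
J =
  [2, 1, 0]
  [0, 2, 1]
  [0, 0, 2]
(up to reordering of blocks).

Per-block formulas:
  For a 3×3 Jordan block J_3(2): exp(t · J_3(2)) = e^(2t)·(I + t·N + (t^2/2)·N^2), where N is the 3×3 nilpotent shift.

After assembling e^{tJ} and conjugating by P, we get:

e^{tB} =
  [-6*t^2*exp(2*t) + exp(2*t), 12*t*exp(2*t), 9*t^2*exp(2*t) - 3*t*exp(2*t)]
  [-t^2*exp(2*t) - t*exp(2*t), 2*t*exp(2*t) + exp(2*t), 3*t^2*exp(2*t)/2 + t*exp(2*t)]
  [-4*t^2*exp(2*t), 8*t*exp(2*t), 6*t^2*exp(2*t) - 2*t*exp(2*t) + exp(2*t)]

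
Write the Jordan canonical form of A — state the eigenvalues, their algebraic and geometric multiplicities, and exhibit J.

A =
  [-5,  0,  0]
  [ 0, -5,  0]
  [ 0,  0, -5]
J_1(-5) ⊕ J_1(-5) ⊕ J_1(-5)

The characteristic polynomial is
  det(x·I − A) = x^3 + 15*x^2 + 75*x + 125 = (x + 5)^3

Eigenvalues and multiplicities (the geometric multiplicity of λ is n − rank(A − λI), which equals the number of Jordan blocks for λ):
  λ = -5: algebraic multiplicity = 3, geometric multiplicity = 3

Determining the block sizes for each eigenvalue:
  λ = -5: gm = am = 3, so every block has size 1 → block sizes [1, 1, 1]

Assembling the blocks gives a Jordan form
J =
  [-5,  0,  0]
  [ 0, -5,  0]
  [ 0,  0, -5]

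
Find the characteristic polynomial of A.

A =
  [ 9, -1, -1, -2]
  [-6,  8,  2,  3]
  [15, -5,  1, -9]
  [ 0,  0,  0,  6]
x^4 - 24*x^3 + 216*x^2 - 864*x + 1296

Expanding det(x·I − A) (e.g. by cofactor expansion or by noting that A is similar to its Jordan form J, which has the same characteristic polynomial as A) gives
  χ_A(x) = x^4 - 24*x^3 + 216*x^2 - 864*x + 1296
which factors as (x - 6)^4. The eigenvalues (with algebraic multiplicities) are λ = 6 with multiplicity 4.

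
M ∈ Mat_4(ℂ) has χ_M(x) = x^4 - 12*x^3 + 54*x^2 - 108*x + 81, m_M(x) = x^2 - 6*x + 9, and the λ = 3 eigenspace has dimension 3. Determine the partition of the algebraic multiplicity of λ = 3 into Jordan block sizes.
Block sizes for λ = 3: [2, 1, 1]

Step 1 — from the characteristic polynomial, algebraic multiplicity of λ = 3 is 4. From dim ker(M − (3)·I) = 3, there are exactly 3 Jordan blocks for λ = 3.
Step 2 — from the minimal polynomial, the factor (x − 3)^2 tells us the largest block for λ = 3 has size 2.
Step 3 — with total size 4, 3 blocks, and largest block 2, the block sizes (in nonincreasing order) are [2, 1, 1].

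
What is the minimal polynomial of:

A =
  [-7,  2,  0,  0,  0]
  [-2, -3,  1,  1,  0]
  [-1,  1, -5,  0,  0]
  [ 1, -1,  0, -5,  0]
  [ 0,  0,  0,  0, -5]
x^3 + 15*x^2 + 75*x + 125

The characteristic polynomial is χ_A(x) = (x + 5)^5, so the eigenvalues are known. The minimal polynomial is
  m_A(x) = Π_λ (x − λ)^{k_λ}
where k_λ is the size of the *largest* Jordan block for λ (equivalently, the smallest k with (A − λI)^k v = 0 for every generalised eigenvector v of λ).

  λ = -5: largest Jordan block has size 3, contributing (x + 5)^3

So m_A(x) = (x + 5)^3 = x^3 + 15*x^2 + 75*x + 125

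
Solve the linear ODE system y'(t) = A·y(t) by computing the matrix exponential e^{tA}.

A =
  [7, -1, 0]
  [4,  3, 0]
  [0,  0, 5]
e^{tA} =
  [2*t*exp(5*t) + exp(5*t), -t*exp(5*t), 0]
  [4*t*exp(5*t), -2*t*exp(5*t) + exp(5*t), 0]
  [0, 0, exp(5*t)]

Strategy: write A = P · J · P⁻¹ where J is a Jordan canonical form, so e^{tA} = P · e^{tJ} · P⁻¹, and e^{tJ} can be computed block-by-block.

A has Jordan form
J =
  [5, 1, 0]
  [0, 5, 0]
  [0, 0, 5]
(up to reordering of blocks).

Per-block formulas:
  For a 2×2 Jordan block J_2(5): exp(t · J_2(5)) = e^(5t)·(I + t·N), where N is the 2×2 nilpotent shift.
  For a 1×1 block at λ = 5: exp(t · [5]) = [e^(5t)].

After assembling e^{tJ} and conjugating by P, we get:

e^{tA} =
  [2*t*exp(5*t) + exp(5*t), -t*exp(5*t), 0]
  [4*t*exp(5*t), -2*t*exp(5*t) + exp(5*t), 0]
  [0, 0, exp(5*t)]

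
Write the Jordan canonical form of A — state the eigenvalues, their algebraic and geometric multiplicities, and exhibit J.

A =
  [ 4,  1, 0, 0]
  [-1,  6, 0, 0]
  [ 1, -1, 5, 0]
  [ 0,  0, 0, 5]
J_2(5) ⊕ J_1(5) ⊕ J_1(5)

The characteristic polynomial is
  det(x·I − A) = x^4 - 20*x^3 + 150*x^2 - 500*x + 625 = (x - 5)^4

Eigenvalues and multiplicities (the geometric multiplicity of λ is n − rank(A − λI), which equals the number of Jordan blocks for λ):
  λ = 5: algebraic multiplicity = 4, geometric multiplicity = 3

Determining the block sizes for each eigenvalue:
  λ = 5: 3 blocks summing to 4 forces exactly one block of size 2 and the rest size 1 → block sizes [2, 1, 1]

Assembling the blocks gives a Jordan form
J =
  [5, 1, 0, 0]
  [0, 5, 0, 0]
  [0, 0, 5, 0]
  [0, 0, 0, 5]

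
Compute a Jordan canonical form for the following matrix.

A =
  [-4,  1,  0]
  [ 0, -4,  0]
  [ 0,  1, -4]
J_2(-4) ⊕ J_1(-4)

The characteristic polynomial is
  det(x·I − A) = x^3 + 12*x^2 + 48*x + 64 = (x + 4)^3

Eigenvalues and multiplicities (the geometric multiplicity of λ is n − rank(A − λI), which equals the number of Jordan blocks for λ):
  λ = -4: algebraic multiplicity = 3, geometric multiplicity = 2

Determining the block sizes for each eigenvalue:
  λ = -4: 2 blocks summing to 3 forces exactly one block of size 2 and the rest size 1 → block sizes [2, 1]

Assembling the blocks gives a Jordan form
J =
  [-4,  1,  0]
  [ 0, -4,  0]
  [ 0,  0, -4]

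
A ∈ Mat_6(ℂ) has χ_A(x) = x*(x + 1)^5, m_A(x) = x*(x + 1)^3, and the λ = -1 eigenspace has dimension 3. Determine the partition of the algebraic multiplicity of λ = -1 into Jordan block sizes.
Block sizes for λ = -1: [3, 1, 1]

Step 1 — from the characteristic polynomial, algebraic multiplicity of λ = -1 is 5. From dim ker(A − (-1)·I) = 3, there are exactly 3 Jordan blocks for λ = -1.
Step 2 — from the minimal polynomial, the factor (x + 1)^3 tells us the largest block for λ = -1 has size 3.
Step 3 — with total size 5, 3 blocks, and largest block 3, the block sizes (in nonincreasing order) are [3, 1, 1].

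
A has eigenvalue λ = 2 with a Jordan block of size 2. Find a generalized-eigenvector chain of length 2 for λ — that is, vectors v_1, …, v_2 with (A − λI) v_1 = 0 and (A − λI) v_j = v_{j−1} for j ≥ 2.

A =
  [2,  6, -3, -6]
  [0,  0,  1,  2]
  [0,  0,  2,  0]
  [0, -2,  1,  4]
A Jordan chain for λ = 2 of length 2:
v_1 = (6, -2, 0, -2)ᵀ
v_2 = (0, 1, 0, 0)ᵀ

Let N = A − (2)·I. We want v_2 with N^2 v_2 = 0 but N^1 v_2 ≠ 0; then v_{j-1} := N · v_j for j = 2, …, 2.

Pick v_2 = (0, 1, 0, 0)ᵀ.
Then v_1 = N · v_2 = (6, -2, 0, -2)ᵀ.

Sanity check: (A − (2)·I) v_1 = (0, 0, 0, 0)ᵀ = 0. ✓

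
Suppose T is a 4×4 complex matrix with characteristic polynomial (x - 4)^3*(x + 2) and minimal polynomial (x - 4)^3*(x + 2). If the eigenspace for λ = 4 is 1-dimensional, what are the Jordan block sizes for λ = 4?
Block sizes for λ = 4: [3]

Step 1 — from the characteristic polynomial, algebraic multiplicity of λ = 4 is 3. From dim ker(T − (4)·I) = 1, there are exactly 1 Jordan blocks for λ = 4.
Step 2 — from the minimal polynomial, the factor (x − 4)^3 tells us the largest block for λ = 4 has size 3.
Step 3 — with total size 3, 1 blocks, and largest block 3, the block sizes (in nonincreasing order) are [3].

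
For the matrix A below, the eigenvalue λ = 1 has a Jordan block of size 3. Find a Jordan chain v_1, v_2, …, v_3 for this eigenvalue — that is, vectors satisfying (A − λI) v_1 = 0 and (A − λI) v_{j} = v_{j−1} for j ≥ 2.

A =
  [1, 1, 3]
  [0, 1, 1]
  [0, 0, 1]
A Jordan chain for λ = 1 of length 3:
v_1 = (1, 0, 0)ᵀ
v_2 = (3, 1, 0)ᵀ
v_3 = (0, 0, 1)ᵀ

Let N = A − (1)·I. We want v_3 with N^3 v_3 = 0 but N^2 v_3 ≠ 0; then v_{j-1} := N · v_j for j = 3, …, 2.

Pick v_3 = (0, 0, 1)ᵀ.
Then v_2 = N · v_3 = (3, 1, 0)ᵀ.
Then v_1 = N · v_2 = (1, 0, 0)ᵀ.

Sanity check: (A − (1)·I) v_1 = (0, 0, 0)ᵀ = 0. ✓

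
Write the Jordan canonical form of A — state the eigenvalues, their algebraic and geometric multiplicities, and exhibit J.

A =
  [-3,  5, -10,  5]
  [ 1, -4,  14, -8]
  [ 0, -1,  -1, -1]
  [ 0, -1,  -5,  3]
J_3(-3) ⊕ J_1(4)

The characteristic polynomial is
  det(x·I − A) = x^4 + 5*x^3 - 9*x^2 - 81*x - 108 = (x - 4)*(x + 3)^3

Eigenvalues and multiplicities (the geometric multiplicity of λ is n − rank(A − λI), which equals the number of Jordan blocks for λ):
  λ = -3: algebraic multiplicity = 3, geometric multiplicity = 1
  λ = 4: algebraic multiplicity = 1, geometric multiplicity = 1

Determining the block sizes for each eigenvalue:
  λ = -3: one block (gm = 1), so the single block has size am = 3 → block sizes [3]
  λ = 4: one block (gm = 1), so the single block has size am = 1 → block sizes [1]

Assembling the blocks gives a Jordan form
J =
  [-3,  1,  0, 0]
  [ 0, -3,  1, 0]
  [ 0,  0, -3, 0]
  [ 0,  0,  0, 4]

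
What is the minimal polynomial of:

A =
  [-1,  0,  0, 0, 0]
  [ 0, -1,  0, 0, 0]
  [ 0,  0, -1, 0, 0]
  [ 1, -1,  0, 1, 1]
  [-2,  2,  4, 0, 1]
x^3 - x^2 - x + 1

The characteristic polynomial is χ_A(x) = (x - 1)^2*(x + 1)^3, so the eigenvalues are known. The minimal polynomial is
  m_A(x) = Π_λ (x − λ)^{k_λ}
where k_λ is the size of the *largest* Jordan block for λ (equivalently, the smallest k with (A − λI)^k v = 0 for every generalised eigenvector v of λ).

  λ = -1: largest Jordan block has size 1, contributing (x + 1)
  λ = 1: largest Jordan block has size 2, contributing (x − 1)^2

So m_A(x) = (x - 1)^2*(x + 1) = x^3 - x^2 - x + 1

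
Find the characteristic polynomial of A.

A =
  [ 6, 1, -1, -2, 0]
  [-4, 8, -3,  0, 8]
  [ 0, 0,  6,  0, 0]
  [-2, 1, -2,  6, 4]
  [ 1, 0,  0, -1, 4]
x^5 - 30*x^4 + 360*x^3 - 2160*x^2 + 6480*x - 7776

Expanding det(x·I − A) (e.g. by cofactor expansion or by noting that A is similar to its Jordan form J, which has the same characteristic polynomial as A) gives
  χ_A(x) = x^5 - 30*x^4 + 360*x^3 - 2160*x^2 + 6480*x - 7776
which factors as (x - 6)^5. The eigenvalues (with algebraic multiplicities) are λ = 6 with multiplicity 5.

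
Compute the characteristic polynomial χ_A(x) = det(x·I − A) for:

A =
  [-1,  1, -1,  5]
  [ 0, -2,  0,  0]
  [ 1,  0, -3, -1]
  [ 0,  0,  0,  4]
x^4 + 2*x^3 - 12*x^2 - 40*x - 32

Expanding det(x·I − A) (e.g. by cofactor expansion or by noting that A is similar to its Jordan form J, which has the same characteristic polynomial as A) gives
  χ_A(x) = x^4 + 2*x^3 - 12*x^2 - 40*x - 32
which factors as (x - 4)*(x + 2)^3. The eigenvalues (with algebraic multiplicities) are λ = -2 with multiplicity 3, λ = 4 with multiplicity 1.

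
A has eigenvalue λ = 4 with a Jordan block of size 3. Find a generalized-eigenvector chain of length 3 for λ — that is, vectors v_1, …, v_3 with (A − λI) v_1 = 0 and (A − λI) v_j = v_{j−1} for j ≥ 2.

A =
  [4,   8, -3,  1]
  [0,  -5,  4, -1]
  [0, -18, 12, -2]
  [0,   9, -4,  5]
A Jordan chain for λ = 4 of length 3:
v_1 = (-9, 0, 0, 0)ᵀ
v_2 = (8, -9, -18, 9)ᵀ
v_3 = (0, 1, 0, 0)ᵀ

Let N = A − (4)·I. We want v_3 with N^3 v_3 = 0 but N^2 v_3 ≠ 0; then v_{j-1} := N · v_j for j = 3, …, 2.

Pick v_3 = (0, 1, 0, 0)ᵀ.
Then v_2 = N · v_3 = (8, -9, -18, 9)ᵀ.
Then v_1 = N · v_2 = (-9, 0, 0, 0)ᵀ.

Sanity check: (A − (4)·I) v_1 = (0, 0, 0, 0)ᵀ = 0. ✓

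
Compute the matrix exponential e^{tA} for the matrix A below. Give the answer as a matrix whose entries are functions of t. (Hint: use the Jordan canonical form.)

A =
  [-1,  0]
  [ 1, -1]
e^{tA} =
  [exp(-t), 0]
  [t*exp(-t), exp(-t)]

Strategy: write A = P · J · P⁻¹ where J is a Jordan canonical form, so e^{tA} = P · e^{tJ} · P⁻¹, and e^{tJ} can be computed block-by-block.

A has Jordan form
J =
  [-1,  1]
  [ 0, -1]
(up to reordering of blocks).

Per-block formulas:
  For a 2×2 Jordan block J_2(-1): exp(t · J_2(-1)) = e^(-1t)·(I + t·N), where N is the 2×2 nilpotent shift.

After assembling e^{tJ} and conjugating by P, we get:

e^{tA} =
  [exp(-t), 0]
  [t*exp(-t), exp(-t)]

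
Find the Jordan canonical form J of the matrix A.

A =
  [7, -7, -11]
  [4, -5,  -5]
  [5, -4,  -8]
J_3(-2)

The characteristic polynomial is
  det(x·I − A) = x^3 + 6*x^2 + 12*x + 8 = (x + 2)^3

Eigenvalues and multiplicities (the geometric multiplicity of λ is n − rank(A − λI), which equals the number of Jordan blocks for λ):
  λ = -2: algebraic multiplicity = 3, geometric multiplicity = 1

Determining the block sizes for each eigenvalue:
  λ = -2: one block (gm = 1), so the single block has size am = 3 → block sizes [3]

Assembling the blocks gives a Jordan form
J =
  [-2,  1,  0]
  [ 0, -2,  1]
  [ 0,  0, -2]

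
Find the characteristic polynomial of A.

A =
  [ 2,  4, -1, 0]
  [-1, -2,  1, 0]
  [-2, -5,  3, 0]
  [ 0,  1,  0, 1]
x^4 - 4*x^3 + 6*x^2 - 4*x + 1

Expanding det(x·I − A) (e.g. by cofactor expansion or by noting that A is similar to its Jordan form J, which has the same characteristic polynomial as A) gives
  χ_A(x) = x^4 - 4*x^3 + 6*x^2 - 4*x + 1
which factors as (x - 1)^4. The eigenvalues (with algebraic multiplicities) are λ = 1 with multiplicity 4.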